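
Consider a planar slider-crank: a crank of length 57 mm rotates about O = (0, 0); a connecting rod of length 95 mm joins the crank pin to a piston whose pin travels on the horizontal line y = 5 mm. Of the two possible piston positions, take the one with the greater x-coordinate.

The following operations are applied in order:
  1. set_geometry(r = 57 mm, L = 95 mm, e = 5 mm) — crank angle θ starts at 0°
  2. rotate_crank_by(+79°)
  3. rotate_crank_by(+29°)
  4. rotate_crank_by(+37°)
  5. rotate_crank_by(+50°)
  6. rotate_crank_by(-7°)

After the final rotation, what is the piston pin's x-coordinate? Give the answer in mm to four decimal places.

set_geometry: r = 57 mm, L = 95 mm, e = 5 mm; θ ← 0°
rotate_crank_by(+79°): θ ← 0° +79° = 79°
rotate_crank_by(+29°): θ ← 79° +29° = 108°
rotate_crank_by(+37°): θ ← 108° +37° = 145°
rotate_crank_by(+50°): θ ← 145° +50° = 195°
rotate_crank_by(-7°): θ ← 195° -7° = 188°
crank pin P = (r cos θ, r sin θ) = (-56.445280, -7.932867)
h = r sin θ − e = -7.932867 − 5 = -12.932867
x = r cos θ + √(L² − h²) = -56.445280 + √(9025.0 − 167.2590) = -56.445280 + 94.115572 = 37.670292

37.6703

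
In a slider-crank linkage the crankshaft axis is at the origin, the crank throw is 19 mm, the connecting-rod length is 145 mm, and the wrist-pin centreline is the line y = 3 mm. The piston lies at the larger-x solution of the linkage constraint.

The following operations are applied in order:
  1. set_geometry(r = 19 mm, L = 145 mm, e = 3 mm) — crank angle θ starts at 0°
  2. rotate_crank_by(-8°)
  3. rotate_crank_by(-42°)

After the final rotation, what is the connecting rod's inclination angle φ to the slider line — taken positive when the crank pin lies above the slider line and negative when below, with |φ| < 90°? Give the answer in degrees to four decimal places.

-6.9537

set_geometry: r = 19 mm, L = 145 mm, e = 3 mm; θ ← 0°
rotate_crank_by(-8°): θ ← 0° -8° = -8°
rotate_crank_by(-42°): θ ← -8° -42° = -50°
crank pin P = (r cos θ, r sin θ) = (12.212965, -14.554844)
h = r sin θ − e = -14.554844 − 3 = -17.554844
sin φ = h / L = -17.554844 / 145 = -0.12106789
φ = arcsin(-0.12106789) = -6.953738°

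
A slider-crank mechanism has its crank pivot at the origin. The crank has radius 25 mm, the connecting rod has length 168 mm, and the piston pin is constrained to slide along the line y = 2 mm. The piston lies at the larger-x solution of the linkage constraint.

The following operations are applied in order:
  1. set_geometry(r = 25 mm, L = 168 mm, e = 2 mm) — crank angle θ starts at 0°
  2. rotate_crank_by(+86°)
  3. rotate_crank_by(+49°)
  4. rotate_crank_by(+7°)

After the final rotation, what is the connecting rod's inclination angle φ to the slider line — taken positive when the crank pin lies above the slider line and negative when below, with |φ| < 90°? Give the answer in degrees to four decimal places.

set_geometry: r = 25 mm, L = 168 mm, e = 2 mm; θ ← 0°
rotate_crank_by(+86°): θ ← 0° +86° = 86°
rotate_crank_by(+49°): θ ← 86° +49° = 135°
rotate_crank_by(+7°): θ ← 135° +7° = 142°
crank pin P = (r cos θ, r sin θ) = (-19.700269, 15.391537)
h = r sin θ − e = 15.391537 − 2 = 13.391537
sin φ = h / L = 13.391537 / 168 = 0.07971153
φ = arcsin(0.07971153) = 4.571985°

4.5720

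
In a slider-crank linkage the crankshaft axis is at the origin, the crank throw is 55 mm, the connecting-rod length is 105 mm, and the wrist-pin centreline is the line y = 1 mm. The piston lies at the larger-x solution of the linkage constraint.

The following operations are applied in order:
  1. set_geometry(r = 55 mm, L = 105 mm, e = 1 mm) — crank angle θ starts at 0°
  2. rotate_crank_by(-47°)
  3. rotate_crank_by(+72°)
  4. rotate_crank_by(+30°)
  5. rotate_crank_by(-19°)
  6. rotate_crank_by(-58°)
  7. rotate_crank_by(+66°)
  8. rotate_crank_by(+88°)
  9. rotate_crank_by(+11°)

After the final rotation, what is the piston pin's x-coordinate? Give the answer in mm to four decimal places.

56.0480

set_geometry: r = 55 mm, L = 105 mm, e = 1 mm; θ ← 0°
rotate_crank_by(-47°): θ ← 0° -47° = -47°
rotate_crank_by(+72°): θ ← -47° +72° = 25°
rotate_crank_by(+30°): θ ← 25° +30° = 55°
rotate_crank_by(-19°): θ ← 55° -19° = 36°
rotate_crank_by(-58°): θ ← 36° -58° = -22°
rotate_crank_by(+66°): θ ← -22° +66° = 44°
rotate_crank_by(+88°): θ ← 44° +88° = 132°
rotate_crank_by(+11°): θ ← 132° +11° = 143°
crank pin P = (r cos θ, r sin θ) = (-43.924953, 33.099826)
h = r sin θ − e = 33.099826 − 1 = 32.099826
x = r cos θ + √(L² − h²) = -43.924953 + √(11025.0 − 1030.3988) = -43.924953 + 99.973002 = 56.048049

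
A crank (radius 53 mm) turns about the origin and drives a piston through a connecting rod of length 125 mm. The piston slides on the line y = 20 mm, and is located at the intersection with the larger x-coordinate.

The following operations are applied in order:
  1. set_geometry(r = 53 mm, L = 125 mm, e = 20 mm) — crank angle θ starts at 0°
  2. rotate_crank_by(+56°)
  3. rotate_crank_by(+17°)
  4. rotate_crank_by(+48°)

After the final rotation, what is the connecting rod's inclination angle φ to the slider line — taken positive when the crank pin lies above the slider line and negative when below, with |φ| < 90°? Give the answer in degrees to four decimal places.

11.7381

set_geometry: r = 53 mm, L = 125 mm, e = 20 mm; θ ← 0°
rotate_crank_by(+56°): θ ← 0° +56° = 56°
rotate_crank_by(+17°): θ ← 56° +17° = 73°
rotate_crank_by(+48°): θ ← 73° +48° = 121°
crank pin P = (r cos θ, r sin θ) = (-27.297018, 45.429867)
h = r sin θ − e = 45.429867 − 20 = 25.429867
sin φ = h / L = 25.429867 / 125 = 0.20343894
φ = arcsin(0.20343894) = 11.738131°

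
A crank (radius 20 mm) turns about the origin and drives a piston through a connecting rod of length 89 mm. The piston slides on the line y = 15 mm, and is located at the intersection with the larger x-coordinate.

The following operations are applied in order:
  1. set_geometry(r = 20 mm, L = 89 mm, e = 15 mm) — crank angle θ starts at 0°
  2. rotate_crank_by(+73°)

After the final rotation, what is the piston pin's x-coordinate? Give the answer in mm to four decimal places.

set_geometry: r = 20 mm, L = 89 mm, e = 15 mm; θ ← 0°
rotate_crank_by(+73°): θ ← 0° +73° = 73°
crank pin P = (r cos θ, r sin θ) = (5.847434, 19.126095)
h = r sin θ − e = 19.126095 − 15 = 4.126095
x = r cos θ + √(L² − h²) = 5.847434 + √(7921.0 − 17.0247) = 5.847434 + 88.904304 = 94.751738

94.7517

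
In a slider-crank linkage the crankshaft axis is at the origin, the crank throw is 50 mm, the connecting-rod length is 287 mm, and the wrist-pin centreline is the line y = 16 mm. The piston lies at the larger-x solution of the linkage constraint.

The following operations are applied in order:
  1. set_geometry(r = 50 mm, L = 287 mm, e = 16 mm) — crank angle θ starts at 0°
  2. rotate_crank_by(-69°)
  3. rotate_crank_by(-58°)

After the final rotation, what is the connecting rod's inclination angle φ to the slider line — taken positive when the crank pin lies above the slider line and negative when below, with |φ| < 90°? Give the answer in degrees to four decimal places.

-11.2380

set_geometry: r = 50 mm, L = 287 mm, e = 16 mm; θ ← 0°
rotate_crank_by(-69°): θ ← 0° -69° = -69°
rotate_crank_by(-58°): θ ← -69° -58° = -127°
crank pin P = (r cos θ, r sin θ) = (-30.090751, -39.931776)
h = r sin θ − e = -39.931776 − 16 = -55.931776
sin φ = h / L = -55.931776 / 287 = -0.19488424
φ = arcsin(-0.19488424) = -11.237961°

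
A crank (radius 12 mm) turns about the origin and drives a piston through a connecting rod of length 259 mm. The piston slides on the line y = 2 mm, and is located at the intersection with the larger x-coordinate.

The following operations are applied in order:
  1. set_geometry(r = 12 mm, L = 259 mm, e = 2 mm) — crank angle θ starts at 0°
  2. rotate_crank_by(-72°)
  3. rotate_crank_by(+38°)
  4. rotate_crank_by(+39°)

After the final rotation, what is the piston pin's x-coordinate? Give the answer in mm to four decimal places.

set_geometry: r = 12 mm, L = 259 mm, e = 2 mm; θ ← 0°
rotate_crank_by(-72°): θ ← 0° -72° = -72°
rotate_crank_by(+38°): θ ← -72° +38° = -34°
rotate_crank_by(+39°): θ ← -34° +39° = 5°
crank pin P = (r cos θ, r sin θ) = (11.954336, 1.045869)
h = r sin θ − e = 1.045869 − 2 = -0.954131
x = r cos θ + √(L² − h²) = 11.954336 + √(67081.0 − 0.9104) = 11.954336 + 258.998243 = 270.952579

270.9526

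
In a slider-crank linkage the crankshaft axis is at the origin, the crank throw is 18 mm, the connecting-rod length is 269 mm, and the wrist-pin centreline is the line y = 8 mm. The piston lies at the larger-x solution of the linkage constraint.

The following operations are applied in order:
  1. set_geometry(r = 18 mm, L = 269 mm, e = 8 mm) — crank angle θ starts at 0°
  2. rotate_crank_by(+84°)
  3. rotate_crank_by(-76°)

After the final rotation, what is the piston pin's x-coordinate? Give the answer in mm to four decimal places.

286.7687

set_geometry: r = 18 mm, L = 269 mm, e = 8 mm; θ ← 0°
rotate_crank_by(+84°): θ ← 0° +84° = 84°
rotate_crank_by(-76°): θ ← 84° -76° = 8°
crank pin P = (r cos θ, r sin θ) = (17.824825, 2.505116)
h = r sin θ − e = 2.505116 − 8 = -5.494884
x = r cos θ + √(L² − h²) = 17.824825 + √(72361.0 − 30.1938) = 17.824825 + 268.943872 = 286.768697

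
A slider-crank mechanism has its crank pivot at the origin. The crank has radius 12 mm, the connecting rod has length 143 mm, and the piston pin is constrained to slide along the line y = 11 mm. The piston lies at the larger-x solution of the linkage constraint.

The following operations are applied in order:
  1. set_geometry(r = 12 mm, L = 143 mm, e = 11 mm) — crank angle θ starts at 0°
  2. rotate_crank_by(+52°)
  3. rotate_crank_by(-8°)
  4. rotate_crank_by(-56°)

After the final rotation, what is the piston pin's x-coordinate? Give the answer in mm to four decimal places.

set_geometry: r = 12 mm, L = 143 mm, e = 11 mm; θ ← 0°
rotate_crank_by(+52°): θ ← 0° +52° = 52°
rotate_crank_by(-8°): θ ← 52° -8° = 44°
rotate_crank_by(-56°): θ ← 44° -56° = -12°
crank pin P = (r cos θ, r sin θ) = (11.737771, -2.494940)
h = r sin θ − e = -2.494940 − 11 = -13.494940
x = r cos θ + √(L² − h²) = 11.737771 + √(20449.0 − 182.1134) = 11.737771 + 142.361816 = 154.099587

154.0996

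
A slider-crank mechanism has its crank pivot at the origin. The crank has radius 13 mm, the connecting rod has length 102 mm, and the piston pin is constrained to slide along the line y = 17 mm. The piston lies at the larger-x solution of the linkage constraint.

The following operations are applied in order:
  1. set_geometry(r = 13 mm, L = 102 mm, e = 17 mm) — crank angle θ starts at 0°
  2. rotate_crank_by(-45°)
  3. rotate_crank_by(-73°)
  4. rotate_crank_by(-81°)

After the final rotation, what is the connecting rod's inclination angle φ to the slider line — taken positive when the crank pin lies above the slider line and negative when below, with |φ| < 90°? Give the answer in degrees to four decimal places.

-7.1907

set_geometry: r = 13 mm, L = 102 mm, e = 17 mm; θ ← 0°
rotate_crank_by(-45°): θ ← 0° -45° = -45°
rotate_crank_by(-73°): θ ← -45° -73° = -118°
rotate_crank_by(-81°): θ ← -118° -81° = -199°
crank pin P = (r cos θ, r sin θ) = (-12.291741, 4.232386)
h = r sin θ − e = 4.232386 − 17 = -12.767614
sin φ = h / L = -12.767614 / 102 = -0.12517269
φ = arcsin(-0.12517269) = -7.190728°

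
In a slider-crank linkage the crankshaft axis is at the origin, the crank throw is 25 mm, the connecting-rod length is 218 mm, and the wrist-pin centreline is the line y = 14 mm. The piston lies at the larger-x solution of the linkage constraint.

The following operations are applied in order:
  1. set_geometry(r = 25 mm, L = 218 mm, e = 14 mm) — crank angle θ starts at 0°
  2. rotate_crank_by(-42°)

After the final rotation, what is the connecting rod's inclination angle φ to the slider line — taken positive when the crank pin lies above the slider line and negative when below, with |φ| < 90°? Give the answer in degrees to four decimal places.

set_geometry: r = 25 mm, L = 218 mm, e = 14 mm; θ ← 0°
rotate_crank_by(-42°): θ ← 0° -42° = -42°
crank pin P = (r cos θ, r sin θ) = (18.578621, -16.728265)
h = r sin θ − e = -16.728265 − 14 = -30.728265
sin φ = h / L = -30.728265 / 218 = -0.14095534
φ = arcsin(-0.14095534) = -8.103132°

-8.1031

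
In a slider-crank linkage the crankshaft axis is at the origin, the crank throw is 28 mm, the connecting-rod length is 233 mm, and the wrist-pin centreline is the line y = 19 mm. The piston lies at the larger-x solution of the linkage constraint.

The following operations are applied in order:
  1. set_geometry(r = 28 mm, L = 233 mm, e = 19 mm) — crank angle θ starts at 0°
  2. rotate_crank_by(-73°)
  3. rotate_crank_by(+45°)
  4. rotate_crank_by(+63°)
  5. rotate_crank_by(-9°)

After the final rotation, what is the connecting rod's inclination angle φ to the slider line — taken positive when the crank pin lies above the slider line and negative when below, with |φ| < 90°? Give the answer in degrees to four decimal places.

-1.6541

set_geometry: r = 28 mm, L = 233 mm, e = 19 mm; θ ← 0°
rotate_crank_by(-73°): θ ← 0° -73° = -73°
rotate_crank_by(+45°): θ ← -73° +45° = -28°
rotate_crank_by(+63°): θ ← -28° +63° = 35°
rotate_crank_by(-9°): θ ← 35° -9° = 26°
crank pin P = (r cos θ, r sin θ) = (25.166233, 12.274392)
h = r sin θ − e = 12.274392 − 19 = -6.725608
sin φ = h / L = -6.725608 / 233 = -0.02886527
φ = arcsin(-0.02886527) = -1.654088°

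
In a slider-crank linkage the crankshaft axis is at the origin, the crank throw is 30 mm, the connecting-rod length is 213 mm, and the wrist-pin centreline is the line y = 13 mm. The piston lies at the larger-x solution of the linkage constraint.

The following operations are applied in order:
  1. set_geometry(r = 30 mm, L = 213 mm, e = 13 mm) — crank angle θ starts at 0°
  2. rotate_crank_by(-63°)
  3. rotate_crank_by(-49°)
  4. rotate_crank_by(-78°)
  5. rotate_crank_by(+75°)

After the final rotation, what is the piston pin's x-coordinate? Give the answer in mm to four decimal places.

196.4956

set_geometry: r = 30 mm, L = 213 mm, e = 13 mm; θ ← 0°
rotate_crank_by(-63°): θ ← 0° -63° = -63°
rotate_crank_by(-49°): θ ← -63° -49° = -112°
rotate_crank_by(-78°): θ ← -112° -78° = -190°
rotate_crank_by(+75°): θ ← -190° +75° = -115°
crank pin P = (r cos θ, r sin θ) = (-12.678548, -27.189234)
h = r sin θ − e = -27.189234 − 13 = -40.189234
x = r cos θ + √(L² − h²) = -12.678548 + √(45369.0 − 1615.1745) = -12.678548 + 209.174151 = 196.495603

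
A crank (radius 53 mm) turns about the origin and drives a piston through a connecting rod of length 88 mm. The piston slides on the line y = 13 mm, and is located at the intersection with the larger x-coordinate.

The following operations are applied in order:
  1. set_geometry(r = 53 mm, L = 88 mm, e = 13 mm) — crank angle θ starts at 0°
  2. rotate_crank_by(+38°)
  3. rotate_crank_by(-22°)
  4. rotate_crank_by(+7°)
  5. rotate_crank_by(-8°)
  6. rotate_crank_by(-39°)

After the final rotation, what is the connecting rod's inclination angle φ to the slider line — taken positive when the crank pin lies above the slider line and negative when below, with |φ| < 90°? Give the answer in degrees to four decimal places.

set_geometry: r = 53 mm, L = 88 mm, e = 13 mm; θ ← 0°
rotate_crank_by(+38°): θ ← 0° +38° = 38°
rotate_crank_by(-22°): θ ← 38° -22° = 16°
rotate_crank_by(+7°): θ ← 16° +7° = 23°
rotate_crank_by(-8°): θ ← 23° -8° = 15°
rotate_crank_by(-39°): θ ← 15° -39° = -24°
crank pin P = (r cos θ, r sin θ) = (48.417909, -21.557042)
h = r sin θ − e = -21.557042 − 13 = -34.557042
sin φ = h / L = -34.557042 / 88 = -0.39269366
φ = arcsin(-0.39269366) = -23.122211°

-23.1222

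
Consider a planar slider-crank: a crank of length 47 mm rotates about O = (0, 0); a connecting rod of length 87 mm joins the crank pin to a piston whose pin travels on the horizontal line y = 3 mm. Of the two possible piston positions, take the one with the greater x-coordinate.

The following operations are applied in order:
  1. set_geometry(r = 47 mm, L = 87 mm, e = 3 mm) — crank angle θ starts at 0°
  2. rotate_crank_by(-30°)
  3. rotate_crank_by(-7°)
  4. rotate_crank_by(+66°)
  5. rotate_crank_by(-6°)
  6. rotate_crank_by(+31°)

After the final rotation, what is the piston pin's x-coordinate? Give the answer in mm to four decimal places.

set_geometry: r = 47 mm, L = 87 mm, e = 3 mm; θ ← 0°
rotate_crank_by(-30°): θ ← 0° -30° = -30°
rotate_crank_by(-7°): θ ← -30° -7° = -37°
rotate_crank_by(+66°): θ ← -37° +66° = 29°
rotate_crank_by(-6°): θ ← 29° -6° = 23°
rotate_crank_by(+31°): θ ← 23° +31° = 54°
crank pin P = (r cos θ, r sin θ) = (27.625907, 38.023799)
h = r sin θ − e = 38.023799 − 3 = 35.023799
x = r cos θ + √(L² − h²) = 27.625907 + √(7569.0 − 1226.6665) = 27.625907 + 79.638769 = 107.264676

107.2647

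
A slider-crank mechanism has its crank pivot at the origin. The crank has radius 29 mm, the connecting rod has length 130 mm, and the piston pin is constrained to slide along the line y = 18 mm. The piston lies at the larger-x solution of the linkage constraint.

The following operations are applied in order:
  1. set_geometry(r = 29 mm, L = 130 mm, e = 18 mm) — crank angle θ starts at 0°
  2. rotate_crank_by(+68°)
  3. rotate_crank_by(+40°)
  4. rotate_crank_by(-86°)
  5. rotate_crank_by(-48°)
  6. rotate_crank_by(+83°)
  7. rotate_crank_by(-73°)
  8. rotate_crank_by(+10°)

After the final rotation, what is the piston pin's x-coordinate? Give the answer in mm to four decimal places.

set_geometry: r = 29 mm, L = 130 mm, e = 18 mm; θ ← 0°
rotate_crank_by(+68°): θ ← 0° +68° = 68°
rotate_crank_by(+40°): θ ← 68° +40° = 108°
rotate_crank_by(-86°): θ ← 108° -86° = 22°
rotate_crank_by(-48°): θ ← 22° -48° = -26°
rotate_crank_by(+83°): θ ← -26° +83° = 57°
rotate_crank_by(-73°): θ ← 57° -73° = -16°
rotate_crank_by(+10°): θ ← -16° +10° = -6°
crank pin P = (r cos θ, r sin θ) = (28.841135, -3.031325)
h = r sin θ − e = -3.031325 − 18 = -21.031325
x = r cos θ + √(L² − h²) = 28.841135 + √(16900.0 − 442.3166) = 28.841135 + 128.287503 = 157.128638

157.1286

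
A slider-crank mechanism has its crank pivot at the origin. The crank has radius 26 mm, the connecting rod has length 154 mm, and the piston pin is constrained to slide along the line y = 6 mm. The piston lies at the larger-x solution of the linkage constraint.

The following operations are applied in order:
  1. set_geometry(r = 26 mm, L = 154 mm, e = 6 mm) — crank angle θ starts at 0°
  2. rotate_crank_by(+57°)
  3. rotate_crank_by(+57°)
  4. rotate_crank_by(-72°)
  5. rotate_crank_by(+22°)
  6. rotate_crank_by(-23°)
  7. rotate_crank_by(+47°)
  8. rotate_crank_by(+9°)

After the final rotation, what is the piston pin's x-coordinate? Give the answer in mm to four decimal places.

set_geometry: r = 26 mm, L = 154 mm, e = 6 mm; θ ← 0°
rotate_crank_by(+57°): θ ← 0° +57° = 57°
rotate_crank_by(+57°): θ ← 57° +57° = 114°
rotate_crank_by(-72°): θ ← 114° -72° = 42°
rotate_crank_by(+22°): θ ← 42° +22° = 64°
rotate_crank_by(-23°): θ ← 64° -23° = 41°
rotate_crank_by(+47°): θ ← 41° +47° = 88°
rotate_crank_by(+9°): θ ← 88° +9° = 97°
crank pin P = (r cos θ, r sin θ) = (-3.168603, 25.806200)
h = r sin θ − e = 25.806200 − 6 = 19.806200
x = r cos θ + √(L² − h²) = -3.168603 + √(23716.0 − 392.2856) = -3.168603 + 152.721035 = 149.552432

149.5524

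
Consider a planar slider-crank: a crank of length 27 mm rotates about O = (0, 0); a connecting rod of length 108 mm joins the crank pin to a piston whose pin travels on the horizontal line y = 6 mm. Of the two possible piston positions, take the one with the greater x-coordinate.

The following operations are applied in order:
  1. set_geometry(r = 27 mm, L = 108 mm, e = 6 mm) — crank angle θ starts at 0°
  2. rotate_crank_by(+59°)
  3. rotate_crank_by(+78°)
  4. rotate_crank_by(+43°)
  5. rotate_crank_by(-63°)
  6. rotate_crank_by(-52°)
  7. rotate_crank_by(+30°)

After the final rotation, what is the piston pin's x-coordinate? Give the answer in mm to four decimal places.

103.6058

set_geometry: r = 27 mm, L = 108 mm, e = 6 mm; θ ← 0°
rotate_crank_by(+59°): θ ← 0° +59° = 59°
rotate_crank_by(+78°): θ ← 59° +78° = 137°
rotate_crank_by(+43°): θ ← 137° +43° = 180°
rotate_crank_by(-63°): θ ← 180° -63° = 117°
rotate_crank_by(-52°): θ ← 117° -52° = 65°
rotate_crank_by(+30°): θ ← 65° +30° = 95°
crank pin P = (r cos θ, r sin θ) = (-2.353205, 26.897257)
h = r sin θ − e = 26.897257 − 6 = 20.897257
x = r cos θ + √(L² − h²) = -2.353205 + √(11664.0 − 436.6953) = -2.353205 + 105.958976 = 103.605771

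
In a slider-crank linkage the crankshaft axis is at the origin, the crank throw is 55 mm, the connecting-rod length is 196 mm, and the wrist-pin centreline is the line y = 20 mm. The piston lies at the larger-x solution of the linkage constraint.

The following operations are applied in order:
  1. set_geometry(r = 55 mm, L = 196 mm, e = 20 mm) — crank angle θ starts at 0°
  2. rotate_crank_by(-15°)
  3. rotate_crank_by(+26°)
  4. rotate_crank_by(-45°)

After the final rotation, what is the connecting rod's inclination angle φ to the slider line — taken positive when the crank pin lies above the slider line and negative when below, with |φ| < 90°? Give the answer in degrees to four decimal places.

-15.0082

set_geometry: r = 55 mm, L = 196 mm, e = 20 mm; θ ← 0°
rotate_crank_by(-15°): θ ← 0° -15° = -15°
rotate_crank_by(+26°): θ ← -15° +26° = 11°
rotate_crank_by(-45°): θ ← 11° -45° = -34°
crank pin P = (r cos θ, r sin θ) = (45.597066, -30.755610)
h = r sin θ − e = -30.755610 − 20 = -50.755610
sin φ = h / L = -50.755610 / 196 = -0.25895719
φ = arcsin(-0.25895719) = -15.008195°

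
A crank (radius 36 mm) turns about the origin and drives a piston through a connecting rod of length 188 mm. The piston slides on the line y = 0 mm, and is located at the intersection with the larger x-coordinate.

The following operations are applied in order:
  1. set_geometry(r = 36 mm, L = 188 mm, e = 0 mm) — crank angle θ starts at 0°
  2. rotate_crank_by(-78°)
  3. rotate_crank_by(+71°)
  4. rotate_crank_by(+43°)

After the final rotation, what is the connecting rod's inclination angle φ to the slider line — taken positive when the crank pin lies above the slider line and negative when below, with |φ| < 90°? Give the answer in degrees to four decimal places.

6.4626

set_geometry: r = 36 mm, L = 188 mm, e = 0 mm; θ ← 0°
rotate_crank_by(-78°): θ ← 0° -78° = -78°
rotate_crank_by(+71°): θ ← -78° +71° = -7°
rotate_crank_by(+43°): θ ← -7° +43° = 36°
crank pin P = (r cos θ, r sin θ) = (29.124612, 21.160269)
h = r sin θ − e = 21.160269 − 0 = 21.160269
sin φ = h / L = 21.160269 / 188 = 0.11255462
φ = arcsin(0.11255462) = 6.462599°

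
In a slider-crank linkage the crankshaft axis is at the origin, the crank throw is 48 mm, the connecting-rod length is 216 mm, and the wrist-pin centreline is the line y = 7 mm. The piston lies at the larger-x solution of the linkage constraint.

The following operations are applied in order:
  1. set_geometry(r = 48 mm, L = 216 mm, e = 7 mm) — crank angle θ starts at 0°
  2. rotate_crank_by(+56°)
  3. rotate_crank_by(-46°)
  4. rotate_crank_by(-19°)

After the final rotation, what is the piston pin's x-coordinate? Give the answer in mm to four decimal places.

set_geometry: r = 48 mm, L = 216 mm, e = 7 mm; θ ← 0°
rotate_crank_by(+56°): θ ← 0° +56° = 56°
rotate_crank_by(-46°): θ ← 56° -46° = 10°
rotate_crank_by(-19°): θ ← 10° -19° = -9°
crank pin P = (r cos θ, r sin θ) = (47.409040, -7.508854)
h = r sin θ − e = -7.508854 − 7 = -14.508854
x = r cos θ + √(L² − h²) = 47.409040 + √(46656.0 − 210.5069) = 47.409040 + 215.512165 = 262.921205

262.9212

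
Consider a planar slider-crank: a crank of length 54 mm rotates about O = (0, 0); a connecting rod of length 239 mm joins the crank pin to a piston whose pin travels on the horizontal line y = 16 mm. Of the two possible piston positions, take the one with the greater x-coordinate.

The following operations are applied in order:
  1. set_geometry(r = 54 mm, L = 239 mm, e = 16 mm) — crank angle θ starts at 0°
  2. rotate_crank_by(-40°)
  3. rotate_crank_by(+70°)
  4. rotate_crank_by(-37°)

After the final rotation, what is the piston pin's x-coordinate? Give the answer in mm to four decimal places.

291.5284

set_geometry: r = 54 mm, L = 239 mm, e = 16 mm; θ ← 0°
rotate_crank_by(-40°): θ ← 0° -40° = -40°
rotate_crank_by(+70°): θ ← -40° +70° = 30°
rotate_crank_by(-37°): θ ← 30° -37° = -7°
crank pin P = (r cos θ, r sin θ) = (53.597492, -6.580945)
h = r sin θ − e = -6.580945 − 16 = -22.580945
x = r cos θ + √(L² − h²) = 53.597492 + √(57121.0 − 509.8991) = 53.597492 + 237.930874 = 291.528366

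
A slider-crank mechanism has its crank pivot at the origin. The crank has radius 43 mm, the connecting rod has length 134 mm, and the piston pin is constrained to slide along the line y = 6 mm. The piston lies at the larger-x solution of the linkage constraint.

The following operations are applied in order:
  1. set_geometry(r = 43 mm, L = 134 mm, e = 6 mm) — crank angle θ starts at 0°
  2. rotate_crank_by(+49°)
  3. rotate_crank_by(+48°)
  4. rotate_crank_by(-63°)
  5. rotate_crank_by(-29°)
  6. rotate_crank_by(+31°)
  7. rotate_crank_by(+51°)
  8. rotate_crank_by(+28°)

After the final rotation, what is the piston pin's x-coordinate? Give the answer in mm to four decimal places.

set_geometry: r = 43 mm, L = 134 mm, e = 6 mm; θ ← 0°
rotate_crank_by(+49°): θ ← 0° +49° = 49°
rotate_crank_by(+48°): θ ← 49° +48° = 97°
rotate_crank_by(-63°): θ ← 97° -63° = 34°
rotate_crank_by(-29°): θ ← 34° -29° = 5°
rotate_crank_by(+31°): θ ← 5° +31° = 36°
rotate_crank_by(+51°): θ ← 36° +51° = 87°
rotate_crank_by(+28°): θ ← 87° +28° = 115°
crank pin P = (r cos θ, r sin θ) = (-18.172585, 38.971235)
h = r sin θ − e = 38.971235 − 6 = 32.971235
x = r cos θ + √(L² − h²) = -18.172585 + √(17956.0 − 1087.1023) = -18.172585 + 129.880321 = 111.707735

111.7077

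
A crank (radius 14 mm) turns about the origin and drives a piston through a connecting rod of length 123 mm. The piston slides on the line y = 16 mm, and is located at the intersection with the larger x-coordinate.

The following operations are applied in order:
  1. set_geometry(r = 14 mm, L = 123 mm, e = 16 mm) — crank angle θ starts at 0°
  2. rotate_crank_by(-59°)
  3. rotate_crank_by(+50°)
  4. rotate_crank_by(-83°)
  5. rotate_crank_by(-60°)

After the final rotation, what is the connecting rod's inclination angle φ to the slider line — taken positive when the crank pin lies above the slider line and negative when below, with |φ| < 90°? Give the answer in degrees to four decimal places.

-10.5747

set_geometry: r = 14 mm, L = 123 mm, e = 16 mm; θ ← 0°
rotate_crank_by(-59°): θ ← 0° -59° = -59°
rotate_crank_by(+50°): θ ← -59° +50° = -9°
rotate_crank_by(-83°): θ ← -9° -83° = -92°
rotate_crank_by(-60°): θ ← -92° -60° = -152°
crank pin P = (r cos θ, r sin θ) = (-12.361266, -6.572602)
h = r sin θ − e = -6.572602 − 16 = -22.572602
sin φ = h / L = -22.572602 / 123 = -0.18351709
φ = arcsin(-0.18351709) = -10.574688°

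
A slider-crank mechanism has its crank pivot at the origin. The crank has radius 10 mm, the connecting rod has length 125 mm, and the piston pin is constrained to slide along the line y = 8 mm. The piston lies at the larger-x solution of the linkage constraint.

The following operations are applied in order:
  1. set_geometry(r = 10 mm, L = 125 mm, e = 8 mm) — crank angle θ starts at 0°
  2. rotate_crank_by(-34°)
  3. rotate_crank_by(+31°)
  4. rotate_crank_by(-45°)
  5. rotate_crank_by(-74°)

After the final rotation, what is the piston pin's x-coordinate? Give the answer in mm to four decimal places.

118.6096

set_geometry: r = 10 mm, L = 125 mm, e = 8 mm; θ ← 0°
rotate_crank_by(-34°): θ ← 0° -34° = -34°
rotate_crank_by(+31°): θ ← -34° +31° = -3°
rotate_crank_by(-45°): θ ← -3° -45° = -48°
rotate_crank_by(-74°): θ ← -48° -74° = -122°
crank pin P = (r cos θ, r sin θ) = (-5.299193, -8.480481)
h = r sin θ − e = -8.480481 − 8 = -16.480481
x = r cos θ + √(L² − h²) = -5.299193 + √(15625.0 − 271.6063) = -5.299193 + 123.908812 = 118.609620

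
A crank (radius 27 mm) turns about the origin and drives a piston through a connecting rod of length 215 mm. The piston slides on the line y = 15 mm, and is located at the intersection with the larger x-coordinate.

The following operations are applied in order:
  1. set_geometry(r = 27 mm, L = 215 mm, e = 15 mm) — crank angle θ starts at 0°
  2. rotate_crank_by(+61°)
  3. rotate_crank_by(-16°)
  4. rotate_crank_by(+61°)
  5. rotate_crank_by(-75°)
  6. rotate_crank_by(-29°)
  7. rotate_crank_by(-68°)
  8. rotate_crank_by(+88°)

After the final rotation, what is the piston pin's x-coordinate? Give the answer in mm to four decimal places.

set_geometry: r = 27 mm, L = 215 mm, e = 15 mm; θ ← 0°
rotate_crank_by(+61°): θ ← 0° +61° = 61°
rotate_crank_by(-16°): θ ← 61° -16° = 45°
rotate_crank_by(+61°): θ ← 45° +61° = 106°
rotate_crank_by(-75°): θ ← 106° -75° = 31°
rotate_crank_by(-29°): θ ← 31° -29° = 2°
rotate_crank_by(-68°): θ ← 2° -68° = -66°
rotate_crank_by(+88°): θ ← -66° +88° = 22°
crank pin P = (r cos θ, r sin θ) = (25.033964, 10.114378)
h = r sin θ − e = 10.114378 − 15 = -4.885622
x = r cos θ + √(L² − h²) = 25.033964 + √(46225.0 − 23.8693) = 25.033964 + 214.944483 = 239.978447

239.9784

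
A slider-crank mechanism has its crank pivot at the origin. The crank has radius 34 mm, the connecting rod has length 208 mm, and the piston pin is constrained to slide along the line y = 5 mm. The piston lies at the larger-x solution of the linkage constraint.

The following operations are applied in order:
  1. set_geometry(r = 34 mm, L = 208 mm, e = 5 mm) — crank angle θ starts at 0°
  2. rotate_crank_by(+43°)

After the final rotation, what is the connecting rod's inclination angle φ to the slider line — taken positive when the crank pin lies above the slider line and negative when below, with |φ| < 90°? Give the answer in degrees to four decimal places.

set_geometry: r = 34 mm, L = 208 mm, e = 5 mm; θ ← 0°
rotate_crank_by(+43°): θ ← 0° +43° = 43°
crank pin P = (r cos θ, r sin θ) = (24.866026, 23.187944)
h = r sin θ − e = 23.187944 − 5 = 18.187944
sin φ = h / L = 18.187944 / 208 = 0.08744204
φ = arcsin(0.08744204) = 5.016466°

5.0165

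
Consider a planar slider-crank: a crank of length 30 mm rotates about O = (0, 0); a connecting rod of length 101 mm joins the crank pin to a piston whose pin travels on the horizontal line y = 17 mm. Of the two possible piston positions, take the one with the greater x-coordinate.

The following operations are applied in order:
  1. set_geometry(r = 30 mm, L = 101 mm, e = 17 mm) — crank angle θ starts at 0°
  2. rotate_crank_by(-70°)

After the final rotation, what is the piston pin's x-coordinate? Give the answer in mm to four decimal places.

100.5866

set_geometry: r = 30 mm, L = 101 mm, e = 17 mm; θ ← 0°
rotate_crank_by(-70°): θ ← 0° -70° = -70°
crank pin P = (r cos θ, r sin θ) = (10.260604, -28.190779)
h = r sin θ − e = -28.190779 − 17 = -45.190779
x = r cos θ + √(L² − h²) = 10.260604 + √(10201.0 − 2042.2065) = 10.260604 + 90.326040 = 100.586644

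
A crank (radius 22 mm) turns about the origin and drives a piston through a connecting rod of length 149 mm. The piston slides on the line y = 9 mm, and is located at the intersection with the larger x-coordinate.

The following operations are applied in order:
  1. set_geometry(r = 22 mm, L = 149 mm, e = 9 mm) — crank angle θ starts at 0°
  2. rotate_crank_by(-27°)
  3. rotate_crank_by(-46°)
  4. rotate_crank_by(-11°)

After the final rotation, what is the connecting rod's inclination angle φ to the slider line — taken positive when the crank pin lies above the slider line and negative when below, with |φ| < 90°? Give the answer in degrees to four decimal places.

set_geometry: r = 22 mm, L = 149 mm, e = 9 mm; θ ← 0°
rotate_crank_by(-27°): θ ← 0° -27° = -27°
rotate_crank_by(-46°): θ ← -27° -46° = -73°
rotate_crank_by(-11°): θ ← -73° -11° = -84°
crank pin P = (r cos θ, r sin θ) = (2.299626, -21.879482)
h = r sin θ − e = -21.879482 − 9 = -30.879482
sin φ = h / L = -30.879482 / 149 = -0.20724484
φ = arcsin(-0.20724484) = -11.960942°

-11.9609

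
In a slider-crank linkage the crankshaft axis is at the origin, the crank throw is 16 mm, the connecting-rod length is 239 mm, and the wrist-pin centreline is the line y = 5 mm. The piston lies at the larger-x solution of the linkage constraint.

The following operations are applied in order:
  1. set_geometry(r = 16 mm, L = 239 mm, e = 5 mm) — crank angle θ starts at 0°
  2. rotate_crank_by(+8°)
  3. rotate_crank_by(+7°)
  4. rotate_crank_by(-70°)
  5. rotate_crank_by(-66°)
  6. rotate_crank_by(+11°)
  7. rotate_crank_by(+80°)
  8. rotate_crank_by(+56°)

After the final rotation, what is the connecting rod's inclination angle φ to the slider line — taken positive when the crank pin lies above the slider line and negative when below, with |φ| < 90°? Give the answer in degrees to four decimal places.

set_geometry: r = 16 mm, L = 239 mm, e = 5 mm; θ ← 0°
rotate_crank_by(+8°): θ ← 0° +8° = 8°
rotate_crank_by(+7°): θ ← 8° +7° = 15°
rotate_crank_by(-70°): θ ← 15° -70° = -55°
rotate_crank_by(-66°): θ ← -55° -66° = -121°
rotate_crank_by(+11°): θ ← -121° +11° = -110°
rotate_crank_by(+80°): θ ← -110° +80° = -30°
rotate_crank_by(+56°): θ ← -30° +56° = 26°
crank pin P = (r cos θ, r sin θ) = (14.380705, 7.013938)
h = r sin θ − e = 7.013938 − 5 = 2.013938
sin φ = h / L = 2.013938 / 239 = 0.00842652
φ = arcsin(0.00842652) = 0.482810°

0.4828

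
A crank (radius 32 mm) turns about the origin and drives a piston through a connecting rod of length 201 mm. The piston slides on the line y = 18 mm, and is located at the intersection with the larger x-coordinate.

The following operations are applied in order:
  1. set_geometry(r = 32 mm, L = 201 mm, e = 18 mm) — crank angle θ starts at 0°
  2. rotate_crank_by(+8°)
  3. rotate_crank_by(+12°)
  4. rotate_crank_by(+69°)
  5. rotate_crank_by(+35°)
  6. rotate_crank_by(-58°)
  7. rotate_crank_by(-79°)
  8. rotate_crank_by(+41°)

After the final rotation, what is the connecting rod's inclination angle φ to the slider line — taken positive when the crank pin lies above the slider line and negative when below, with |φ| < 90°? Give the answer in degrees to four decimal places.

set_geometry: r = 32 mm, L = 201 mm, e = 18 mm; θ ← 0°
rotate_crank_by(+8°): θ ← 0° +8° = 8°
rotate_crank_by(+12°): θ ← 8° +12° = 20°
rotate_crank_by(+69°): θ ← 20° +69° = 89°
rotate_crank_by(+35°): θ ← 89° +35° = 124°
rotate_crank_by(-58°): θ ← 124° -58° = 66°
rotate_crank_by(-79°): θ ← 66° -79° = -13°
rotate_crank_by(+41°): θ ← -13° +41° = 28°
crank pin P = (r cos θ, r sin θ) = (28.254323, 15.023090)
h = r sin θ − e = 15.023090 − 18 = -2.976910
sin φ = h / L = -2.976910 / 201 = -0.01481050
φ = arcsin(-0.01481050) = -0.848610°

-0.8486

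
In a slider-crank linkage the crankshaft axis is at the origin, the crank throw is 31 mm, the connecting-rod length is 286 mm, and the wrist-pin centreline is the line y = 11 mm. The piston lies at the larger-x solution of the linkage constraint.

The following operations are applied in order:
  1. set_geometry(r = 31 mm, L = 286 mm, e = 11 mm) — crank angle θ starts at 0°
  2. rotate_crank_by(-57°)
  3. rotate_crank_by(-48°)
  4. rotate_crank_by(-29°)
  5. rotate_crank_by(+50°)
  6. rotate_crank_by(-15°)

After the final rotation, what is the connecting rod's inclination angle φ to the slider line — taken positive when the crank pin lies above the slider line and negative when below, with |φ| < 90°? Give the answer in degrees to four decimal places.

set_geometry: r = 31 mm, L = 286 mm, e = 11 mm; θ ← 0°
rotate_crank_by(-57°): θ ← 0° -57° = -57°
rotate_crank_by(-48°): θ ← -57° -48° = -105°
rotate_crank_by(-29°): θ ← -105° -29° = -134°
rotate_crank_by(+50°): θ ← -134° +50° = -84°
rotate_crank_by(-15°): θ ← -84° -15° = -99°
crank pin P = (r cos θ, r sin θ) = (-4.849468, -30.618339)
h = r sin θ − e = -30.618339 − 11 = -41.618339
sin φ = h / L = -41.618339 / 286 = -0.14551867
φ = arcsin(-0.14551867) = -8.367315°

-8.3673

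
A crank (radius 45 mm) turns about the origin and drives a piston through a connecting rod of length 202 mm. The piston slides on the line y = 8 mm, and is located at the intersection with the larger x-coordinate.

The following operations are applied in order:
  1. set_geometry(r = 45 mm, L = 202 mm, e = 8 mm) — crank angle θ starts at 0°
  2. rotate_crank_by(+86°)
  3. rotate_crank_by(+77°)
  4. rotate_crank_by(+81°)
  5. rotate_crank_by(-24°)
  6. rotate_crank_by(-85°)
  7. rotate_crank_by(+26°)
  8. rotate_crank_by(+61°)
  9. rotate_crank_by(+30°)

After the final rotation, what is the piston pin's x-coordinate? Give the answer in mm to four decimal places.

181.6028

set_geometry: r = 45 mm, L = 202 mm, e = 8 mm; θ ← 0°
rotate_crank_by(+86°): θ ← 0° +86° = 86°
rotate_crank_by(+77°): θ ← 86° +77° = 163°
rotate_crank_by(+81°): θ ← 163° +81° = 244°
rotate_crank_by(-24°): θ ← 244° -24° = 220°
rotate_crank_by(-85°): θ ← 220° -85° = 135°
rotate_crank_by(+26°): θ ← 135° +26° = 161°
rotate_crank_by(+61°): θ ← 161° +61° = 222°
rotate_crank_by(+30°): θ ← 222° +30° = 252°
crank pin P = (r cos θ, r sin θ) = (-13.905765, -42.797543)
h = r sin θ − e = -42.797543 − 8 = -50.797543
x = r cos θ + √(L² − h²) = -13.905765 + √(40804.0 − 2580.3904) = -13.905765 + 195.508592 = 181.602827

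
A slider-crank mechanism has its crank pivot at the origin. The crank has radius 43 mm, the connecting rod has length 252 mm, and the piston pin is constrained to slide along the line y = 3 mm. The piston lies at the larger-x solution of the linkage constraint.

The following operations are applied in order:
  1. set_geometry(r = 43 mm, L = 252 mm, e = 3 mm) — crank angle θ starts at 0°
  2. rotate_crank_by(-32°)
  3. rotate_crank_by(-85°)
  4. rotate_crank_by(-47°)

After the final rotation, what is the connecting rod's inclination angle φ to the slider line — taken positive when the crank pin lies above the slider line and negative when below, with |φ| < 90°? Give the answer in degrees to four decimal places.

-3.3789

set_geometry: r = 43 mm, L = 252 mm, e = 3 mm; θ ← 0°
rotate_crank_by(-32°): θ ← 0° -32° = -32°
rotate_crank_by(-85°): θ ← -32° -85° = -117°
rotate_crank_by(-47°): θ ← -117° -47° = -164°
crank pin P = (r cos θ, r sin θ) = (-41.334253, -11.852406)
h = r sin θ − e = -11.852406 − 3 = -14.852406
sin φ = h / L = -14.852406 / 252 = -0.05893812
φ = arcsin(-0.05893812) = -3.378864°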